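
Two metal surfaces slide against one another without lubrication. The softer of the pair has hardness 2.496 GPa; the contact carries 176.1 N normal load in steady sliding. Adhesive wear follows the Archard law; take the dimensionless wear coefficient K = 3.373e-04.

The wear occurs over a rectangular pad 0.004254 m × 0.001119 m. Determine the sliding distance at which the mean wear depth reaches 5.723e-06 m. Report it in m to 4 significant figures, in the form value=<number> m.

value=1.145 m

All working math keeps exact precision — intermediates appear rounded; a lone final rounding: four significant figures.
Hardness H = 2.496 GPa = 2.496e+09 Pa.
Contact area A = 0.004254 m × 0.001119 m = 4.760e-06 m².
Restated in SI base units: W = 176.1 N, H = 2.496e+09 Pa, K = 3.373e-04.
Volume at the limit: V_lim = h_lim·A = 5.723e-06 · 4.760e-06 = 2.724e-11 m³.
So the life L = V_lim·H/(K·W) = 2.724e-11 · 2.496e+09 / (3.373e-04 · 176.1) = 1.145 m.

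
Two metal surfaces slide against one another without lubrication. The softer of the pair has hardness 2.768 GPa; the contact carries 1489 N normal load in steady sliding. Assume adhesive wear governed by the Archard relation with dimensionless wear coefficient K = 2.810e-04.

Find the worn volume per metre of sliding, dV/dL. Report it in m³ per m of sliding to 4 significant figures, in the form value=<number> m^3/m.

Intermediate values are shown rounded, and all arithmetic runs at full float precision, and a single final rounding, at 4 significant figures.
Hardness H = 2.768 GPa = 2.768e+09 Pa.
SI base units throughout: W = 1489 N, H = 2.768e+09 Pa, K = 2.810e-04.
Rate of wear dV/dL = K·W/H — distance-free: 2.810e-04 · 1489 / 2.768e+09 = 1.512e-10 m³/m.

value=1.512e-10 m^3/m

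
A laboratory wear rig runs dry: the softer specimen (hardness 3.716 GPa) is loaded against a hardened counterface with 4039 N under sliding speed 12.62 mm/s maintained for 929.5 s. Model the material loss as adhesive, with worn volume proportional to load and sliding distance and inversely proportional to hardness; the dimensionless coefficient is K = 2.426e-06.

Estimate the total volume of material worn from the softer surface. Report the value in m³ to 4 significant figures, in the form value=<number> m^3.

The computation holds full float precision, and intermediates are displayed rounded; one last rounding to 4 significant digits.
Convert: Sliding speed v = 12.62 mm/s = 0.01262 m/s. Path length L = v·t = 0.01262 m/s × 929.5 s = 11.73 m.
Convert: Hardness H = 3.716 GPa = 3.716e+09 Pa.
Working in SI base units: W = 4039 N, H = 3.716e+09 Pa, K = 2.426e-06.
By Archard's law, V = K·W·L/H = 2.426e-06 · 4039 · 11.73 / 3.716e+09 = 3.093e-11 m³.

value=3.093e-11 m^3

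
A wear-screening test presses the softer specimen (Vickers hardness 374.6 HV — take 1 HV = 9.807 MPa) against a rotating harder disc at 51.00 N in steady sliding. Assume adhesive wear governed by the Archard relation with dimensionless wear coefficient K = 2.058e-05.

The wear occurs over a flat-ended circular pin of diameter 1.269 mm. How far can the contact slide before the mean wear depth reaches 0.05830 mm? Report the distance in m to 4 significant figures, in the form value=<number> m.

value=258.1 m

All arithmetic maintains exact precision — the intermediates are printed rounded, and one final rounding, at four significant digits.
Convert: Hardness H = 374.6 HV × 9.807 MPa/HV = 3674 MPa = 3.674e+09 Pa.
Convert: Pin diameter d = 1.269 mm = 0.001269 m. Contact area A = π·d²/4 = π·(0.001269 m)²/4 = 1.265e-06 m².
Convert: Depth limit h_lim = 0.05830 mm = 5.830e-05 m.
In SI base units, W = 51.00 N, H = 3.674e+09 Pa, K = 2.058e-05.
Permissible volume V_lim = h_lim·A = 5.830e-05 · 1.265e-06 = 7.374e-11 m³.
Life L = V_lim·H/(K·W) = 7.374e-11 · 3.674e+09 / (2.058e-05 · 51.00) = 258.1 m.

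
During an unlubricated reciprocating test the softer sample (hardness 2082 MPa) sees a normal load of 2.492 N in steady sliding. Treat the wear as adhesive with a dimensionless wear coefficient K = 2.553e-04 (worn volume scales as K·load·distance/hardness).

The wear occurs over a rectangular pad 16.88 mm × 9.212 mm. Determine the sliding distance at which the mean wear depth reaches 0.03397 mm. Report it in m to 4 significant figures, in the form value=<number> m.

All arithmetic carries full float precision; the intermediates are displayed rounded. Rounded once at the end to 4 significant digits.
Hardness H = 2082 MPa = 2.082e+09 Pa.
Pad sides 16.88 mm × 9.212 mm = 0.01688 m × 0.009212 m. Contact area A = 0.01688 m × 0.009212 m = 1.555e-04 m².
Depth limit h_lim = 0.03397 mm = 3.397e-05 m.
In SI base units, W = 2.492 N, H = 2.082e+09 Pa, K = 2.553e-04.
Volume at the limit: V_lim = h_lim·A = 3.397e-05 · 1.555e-04 = 5.282e-09 m³.
So the life L = V_lim·H/(K·W) = 5.282e-09 · 2.082e+09 / (2.553e-04 · 2.492) = 1.729e+04 m.

value=1.729e+04 m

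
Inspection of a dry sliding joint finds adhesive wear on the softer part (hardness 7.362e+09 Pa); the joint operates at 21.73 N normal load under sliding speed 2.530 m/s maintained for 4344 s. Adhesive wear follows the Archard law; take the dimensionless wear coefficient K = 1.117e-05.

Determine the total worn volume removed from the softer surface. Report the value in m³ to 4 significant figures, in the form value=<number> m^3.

value=3.623e-10 m^3

Intermediate values are displayed rounded; each operation maintains full precision; a single final rounding, at four significant figures.
Sliding distance L = v·t = 2.530 m/s × 4344 s = 1.099e+04 m.
In SI base units: W = 21.73 N, H = 7.362e+09 Pa, K = 1.117e-05.
Archard volume V = K·W·L/H = 1.117e-05 · 21.73 · 1.099e+04 / 7.362e+09 = 3.623e-10 m³.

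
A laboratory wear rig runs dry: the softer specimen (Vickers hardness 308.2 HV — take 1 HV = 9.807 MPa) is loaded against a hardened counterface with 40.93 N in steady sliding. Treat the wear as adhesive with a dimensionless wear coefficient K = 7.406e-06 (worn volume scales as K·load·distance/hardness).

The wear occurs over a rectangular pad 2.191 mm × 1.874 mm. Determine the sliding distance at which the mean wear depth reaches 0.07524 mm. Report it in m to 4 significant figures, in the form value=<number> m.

value=3080 m

The computation holds full float precision. Shown intermediates are rounded, and one last rounding, at four significant figures.
Hardness H = 308.2 HV × 9.807 MPa/HV = 3023 MPa = 3.023e+09 Pa.
Pad sides 2.191 mm × 1.874 mm = 0.002191 m × 0.001874 m. Contact area A = 0.002191 m × 0.001874 m = 4.106e-06 m².
Depth limit h_lim = 0.07524 mm = 7.524e-05 m.
In SI base units, W = 40.93 N, H = 3.023e+09 Pa, K = 7.406e-06.
At the depth limit, V_lim = h_lim·A = 7.524e-05 · 4.106e-06 = 3.089e-10 m³.
Inverting, life L = V_lim·H/(K·W) = 3.089e-10 · 3.023e+09 / (7.406e-06 · 40.93) = 3080 m.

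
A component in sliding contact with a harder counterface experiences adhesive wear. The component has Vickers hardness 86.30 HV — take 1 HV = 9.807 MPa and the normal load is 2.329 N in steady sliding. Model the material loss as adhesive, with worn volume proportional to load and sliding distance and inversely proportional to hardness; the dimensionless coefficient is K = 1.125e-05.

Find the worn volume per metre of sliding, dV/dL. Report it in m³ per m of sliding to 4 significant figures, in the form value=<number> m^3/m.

value=3.096e-14 m^3/m

Intermediates are shown rounded — every step runs at full float precision — a single final rounding to 4 significant figures.
Convert: Hardness H = 86.30 HV × 9.807 MPa/HV = 846.3 MPa = 8.463e+08 Pa.
Collected in SI base units: W = 2.329 N, H = 8.463e+08 Pa, K = 1.125e-05.
Rate of wear dV/dL = K·W/H — distance-free: 1.125e-05 · 2.329 / 8.463e+08 = 3.096e-14 m³/m.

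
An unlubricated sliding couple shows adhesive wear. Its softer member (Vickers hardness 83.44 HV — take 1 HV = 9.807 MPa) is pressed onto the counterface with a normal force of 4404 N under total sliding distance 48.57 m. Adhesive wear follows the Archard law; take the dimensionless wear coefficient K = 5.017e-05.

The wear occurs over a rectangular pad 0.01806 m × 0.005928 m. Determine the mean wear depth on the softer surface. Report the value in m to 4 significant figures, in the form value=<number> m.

value=1.225e-04 m

Printed values are rounded. The computation carries full precision, and one final rounding: four significant figures.
Convert: Hardness H = 83.44 HV × 9.807 MPa/HV = 818.3 MPa = 8.183e+08 Pa.
Convert: Contact area A = 0.01806 m × 0.005928 m = 1.071e-04 m².
Working in SI base units: W = 4404 N, H = 8.183e+08 Pa, K = 5.017e-05.
By Archard's law, V = K·W·L/H = 5.017e-05 · 4404 · 48.57 / 8.183e+08 = 1.311e-08 m³.
Average depth h = V/A = 1.311e-08 / 1.071e-04 = 1.225e-04 m.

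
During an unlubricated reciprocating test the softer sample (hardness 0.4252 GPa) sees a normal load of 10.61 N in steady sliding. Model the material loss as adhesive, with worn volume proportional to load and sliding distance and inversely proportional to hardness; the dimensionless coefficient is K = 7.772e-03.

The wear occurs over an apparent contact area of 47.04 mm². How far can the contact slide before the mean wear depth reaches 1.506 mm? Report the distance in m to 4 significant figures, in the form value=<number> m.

value=365.3 m

The computation holds exact precision. The intermediates are shown rounded — rounded just once, at four significant figures.
Hardness H = 0.4252 GPa = 4.252e+08 Pa.
Contact area A = 47.04 mm² = 4.704e-05 m².
Depth limit h_lim = 1.506 mm = 0.001506 m.
In SI base units, W = 10.61 N, H = 4.252e+08 Pa, K = 7.772e-03.
Wearable volume V_lim = h_lim·A = 0.001506 · 4.704e-05 = 7.084e-08 m³.
Inverting, life L = V_lim·H/(K·W) = 7.084e-08 · 4.252e+08 / (7.772e-03 · 10.61) = 365.3 m.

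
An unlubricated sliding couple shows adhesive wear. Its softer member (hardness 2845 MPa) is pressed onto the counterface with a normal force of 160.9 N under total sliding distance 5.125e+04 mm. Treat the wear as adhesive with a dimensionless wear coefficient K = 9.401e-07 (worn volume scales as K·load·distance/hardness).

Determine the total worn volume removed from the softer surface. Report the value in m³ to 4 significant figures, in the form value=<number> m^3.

value=2.725e-12 m^3

All arithmetic holds full float precision. Intermediates appear rounded, and a lone final rounding: four significant figures.
Path length L = 5.125e+04 mm = 51.25 m.
Hardness H = 2845 MPa = 2.845e+09 Pa.
SI base units throughout: W = 160.9 N, H = 2.845e+09 Pa, K = 9.401e-07.
Archard volume V = K·W·L/H = 9.401e-07 · 160.9 · 51.25 / 2.845e+09 = 2.725e-12 m³.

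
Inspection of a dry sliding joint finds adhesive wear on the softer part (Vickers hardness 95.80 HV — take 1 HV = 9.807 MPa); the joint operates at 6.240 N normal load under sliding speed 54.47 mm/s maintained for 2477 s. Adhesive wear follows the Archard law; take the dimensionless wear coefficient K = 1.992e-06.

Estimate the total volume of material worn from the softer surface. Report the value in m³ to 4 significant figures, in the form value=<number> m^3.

value=1.785e-12 m^3

All arithmetic holds exact precision, and quoted intermediates are rounded, and one final rounding: four significant figures.
Convert: Sliding speed v = 54.47 mm/s = 0.05447 m/s. Total distance L = v·t = 0.05447 m/s × 2477 s = 134.9 m.
Convert: Hardness H = 95.80 HV × 9.807 MPa/HV = 939.5 MPa = 9.395e+08 Pa.
As SI base values: W = 6.240 N, H = 9.395e+08 Pa, K = 1.992e-06.
Apply Archard: V = K·W·L/H = 1.992e-06 · 6.240 · 134.9 / 9.395e+08 = 1.785e-12 m³.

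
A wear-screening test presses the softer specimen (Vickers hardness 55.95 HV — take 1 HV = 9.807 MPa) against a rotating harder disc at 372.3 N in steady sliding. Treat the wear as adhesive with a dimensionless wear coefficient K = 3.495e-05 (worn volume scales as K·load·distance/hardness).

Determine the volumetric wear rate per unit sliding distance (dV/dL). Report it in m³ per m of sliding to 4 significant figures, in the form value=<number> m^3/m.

value=2.371e-11 m^3/m

The intermediates are printed rounded. All working math holds full precision, and a single final rounding: 4 significant digits.
Hardness H = 55.95 HV × 9.807 MPa/HV = 548.7 MPa = 5.487e+08 Pa.
In SI base units, W = 372.3 N, H = 5.487e+08 Pa, K = 3.495e-05.
The wear rate dV/dL = K·W/H, so: 3.495e-05 · 372.3 / 5.487e+08 = 2.371e-11 m³/m.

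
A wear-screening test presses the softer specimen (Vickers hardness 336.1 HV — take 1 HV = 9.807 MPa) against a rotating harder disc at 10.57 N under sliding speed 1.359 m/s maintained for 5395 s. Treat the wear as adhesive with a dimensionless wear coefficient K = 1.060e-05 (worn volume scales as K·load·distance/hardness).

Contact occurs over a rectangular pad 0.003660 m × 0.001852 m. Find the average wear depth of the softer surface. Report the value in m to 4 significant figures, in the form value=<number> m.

value=3.677e-05 m

The computation keeps exact precision — the intermediates appear rounded, and one final rounding, at 4 significant figures.
Distance covered L = v·t = 1.359 m/s × 5395 s = 7332 m.
Hardness H = 336.1 HV × 9.807 MPa/HV = 3296 MPa = 3.296e+09 Pa.
Contact area A = 0.003660 m × 0.001852 m = 6.778e-06 m².
SI base units throughout: W = 10.57 N, H = 3.296e+09 Pa, K = 1.060e-05.
Archard relation: V = K·W·L/H = 1.060e-05 · 10.57 · 7332 / 3.296e+09 = 2.492e-10 m³.
Depth of wear h = V/A = 2.492e-10 / 6.778e-06 = 3.677e-05 m.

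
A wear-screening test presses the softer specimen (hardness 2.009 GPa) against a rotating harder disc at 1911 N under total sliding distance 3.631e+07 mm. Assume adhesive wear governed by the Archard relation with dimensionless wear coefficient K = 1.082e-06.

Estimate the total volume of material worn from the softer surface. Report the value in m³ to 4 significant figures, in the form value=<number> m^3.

value=3.737e-08 m^3

All working math holds exact precision. Intermediate values are printed rounded — one final rounding, at four significant digits.
Convert: Distance covered L = 3.631e+07 mm = 3.631e+04 m.
Convert: Hardness H = 2.009 GPa = 2.009e+09 Pa.
Working in SI base units: W = 1911 N, H = 2.009e+09 Pa, K = 1.082e-06.
Wear volume V = K·W·L/H = 1.082e-06 · 1911 · 3.631e+04 / 2.009e+09 = 3.737e-08 m³.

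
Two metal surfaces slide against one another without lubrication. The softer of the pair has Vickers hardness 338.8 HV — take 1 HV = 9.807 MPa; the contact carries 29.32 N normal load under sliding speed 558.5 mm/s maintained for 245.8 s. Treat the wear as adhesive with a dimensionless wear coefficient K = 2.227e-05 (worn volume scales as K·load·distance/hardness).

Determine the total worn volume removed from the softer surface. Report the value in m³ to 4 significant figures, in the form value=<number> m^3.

value=2.698e-11 m^3

All arithmetic maintains full precision, and the intermediates appear rounded — rounded just once: 4 significant digits.
Convert: Sliding speed v = 558.5 mm/s = 0.5585 m/s. Distance covered L = v·t = 0.5585 m/s × 245.8 s = 137.3 m.
Convert: Hardness H = 338.8 HV × 9.807 MPa/HV = 3323 MPa = 3.323e+09 Pa.
In SI base units: W = 29.32 N, H = 3.323e+09 Pa, K = 2.227e-05.
By Archard's law, V = K·W·L/H = 2.227e-05 · 29.32 · 137.3 / 3.323e+09 = 2.698e-11 m³.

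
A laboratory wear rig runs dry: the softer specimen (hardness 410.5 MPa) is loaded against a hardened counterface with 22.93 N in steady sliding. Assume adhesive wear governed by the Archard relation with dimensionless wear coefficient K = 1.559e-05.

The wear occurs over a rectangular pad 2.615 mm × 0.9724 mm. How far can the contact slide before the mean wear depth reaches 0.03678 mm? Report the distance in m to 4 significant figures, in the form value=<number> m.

Displayed values are rounded — each operation runs at full float precision, and a single final rounding to four significant digits.
Convert: Hardness H = 410.5 MPa = 4.105e+08 Pa.
Convert: Pad sides 2.615 mm × 0.9724 mm = 2.615e-03 m × 9.724e-04 m. Contact area A = 2.615e-03 m × 9.724e-04 m = 2.543e-06 m².
Convert: Depth limit h_lim = 0.03678 mm = 3.678e-05 m.
Working in SI base units: W = 22.93 N, H = 4.105e+08 Pa, K = 1.559e-05.
Permissible volume V_lim = h_lim·A = 3.678e-05 · 2.543e-06 = 9.353e-11 m³.
Inverting, life L = V_lim·H/(K·W) = 9.353e-11 · 4.105e+08 / (1.559e-05 · 22.93) = 107.4 m.

value=107.4 m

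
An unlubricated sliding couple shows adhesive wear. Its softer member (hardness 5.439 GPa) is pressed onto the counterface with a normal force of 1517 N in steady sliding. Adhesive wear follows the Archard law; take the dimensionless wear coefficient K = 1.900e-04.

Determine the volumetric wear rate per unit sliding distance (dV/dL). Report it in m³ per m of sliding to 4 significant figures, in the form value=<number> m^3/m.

value=5.299e-11 m^3/m

Each operation holds full precision — intermediates are shown rounded — a lone final rounding to four significant digits.
Hardness H = 5.439 GPa = 5.439e+09 Pa.
As SI base values: W = 1517 N, H = 5.439e+09 Pa, K = 1.900e-04.
The wear rate dV/dL = K·W/H (independent of L): 1.900e-04 · 1517 / 5.439e+09 = 5.299e-11 m³/m.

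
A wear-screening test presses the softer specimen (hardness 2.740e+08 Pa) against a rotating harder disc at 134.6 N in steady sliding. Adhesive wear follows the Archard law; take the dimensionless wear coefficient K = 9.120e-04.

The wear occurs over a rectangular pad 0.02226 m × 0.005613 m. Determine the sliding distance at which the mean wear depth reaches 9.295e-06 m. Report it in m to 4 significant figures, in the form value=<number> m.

Intermediate values appear rounded; the computation holds full float precision. Rounded just once to 4 significant digits.
Contact area A = 0.02226 m × 0.005613 m = 1.249e-04 m².
In SI base units: W = 134.6 N, H = 2.740e+08 Pa, K = 9.120e-04.
Allowed volume V_lim = h_lim·A = 9.295e-06 · 1.249e-04 = 1.161e-09 m³.
Life L = V_lim·H/(K·W) = 1.161e-09 · 2.740e+08 / (9.120e-04 · 134.6) = 2.592 m.

value=2.592 m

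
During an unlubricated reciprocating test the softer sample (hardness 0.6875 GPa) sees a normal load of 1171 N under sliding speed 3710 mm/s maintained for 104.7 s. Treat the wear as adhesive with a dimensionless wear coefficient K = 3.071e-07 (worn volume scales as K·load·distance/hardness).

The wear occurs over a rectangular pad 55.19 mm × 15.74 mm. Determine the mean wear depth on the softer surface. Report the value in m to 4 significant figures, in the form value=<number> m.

The intermediates appear rounded. The algebra maintains full float precision. Rounded just once to 4 significant figures.
Convert: Sliding speed v = 3710 mm/s = 3.710 m/s. Sliding distance L = v·t = 3.710 m/s × 104.7 s = 388.4 m.
Convert: Hardness H = 0.6875 GPa = 6.875e+08 Pa.
Convert: Pad sides 55.19 mm × 15.74 mm = 0.05519 m × 0.01574 m. Contact area A = 0.05519 m × 0.01574 m = 8.687e-04 m².
As SI base values: W = 1171 N, H = 6.875e+08 Pa, K = 3.071e-07.
Wear volume V = K·W·L/H = 3.071e-07 · 1171 · 388.4 / 6.875e+08 = 2.032e-10 m³.
Depth of wear h = V/A = 2.032e-10 / 8.687e-04 = 2.339e-07 m.

value=2.339e-07 m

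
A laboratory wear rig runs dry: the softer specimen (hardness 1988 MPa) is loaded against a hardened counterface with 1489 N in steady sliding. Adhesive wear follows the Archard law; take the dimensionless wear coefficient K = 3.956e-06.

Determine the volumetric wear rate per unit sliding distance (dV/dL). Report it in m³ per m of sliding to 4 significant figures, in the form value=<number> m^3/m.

Intermediates appear rounded, and the algebra keeps full float precision — a single final rounding to 4 significant figures.
Convert: Hardness H = 1988 MPa = 1.988e+09 Pa.
Restated in SI base units: W = 1489 N, H = 1.988e+09 Pa, K = 3.956e-06.
The wear rate dV/dL = K·W/H, so: 3.956e-06 · 1489 / 1.988e+09 = 2.963e-12 m³/m.

value=2.963e-12 m^3/m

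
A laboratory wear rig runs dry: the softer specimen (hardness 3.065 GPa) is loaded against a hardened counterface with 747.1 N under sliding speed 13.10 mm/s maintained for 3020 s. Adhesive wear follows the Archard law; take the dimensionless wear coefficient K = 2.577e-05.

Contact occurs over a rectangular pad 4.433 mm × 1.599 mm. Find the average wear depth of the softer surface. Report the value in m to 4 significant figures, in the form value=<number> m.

value=3.506e-05 m

The intermediates appear rounded, and every step holds exact precision — rounded once at the end to four significant figures.
Sliding speed v = 13.10 mm/s = 0.01310 m/s. The distance L = v·t = 0.01310 m/s × 3020 s = 39.56 m.
Hardness H = 3.065 GPa = 3.065e+09 Pa.
Pad sides 4.433 mm × 1.599 mm = 0.004433 m × 0.001599 m. Contact area A = 0.004433 m × 0.001599 m = 7.088e-06 m².
Restated in SI base units: W = 747.1 N, H = 3.065e+09 Pa, K = 2.577e-05.
Archard relation: V = K·W·L/H = 2.577e-05 · 747.1 · 39.56 / 3.065e+09 = 2.485e-10 m³.
Mean wear depth h = V/A = 2.485e-10 / 7.088e-06 = 3.506e-05 m.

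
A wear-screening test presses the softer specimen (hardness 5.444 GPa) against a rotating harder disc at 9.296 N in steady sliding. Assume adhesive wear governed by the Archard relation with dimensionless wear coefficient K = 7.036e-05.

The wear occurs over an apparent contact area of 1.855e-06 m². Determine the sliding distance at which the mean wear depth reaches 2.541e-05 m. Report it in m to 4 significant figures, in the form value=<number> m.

The algebra carries exact precision — displayed values are rounded — one last rounding to four significant figures.
Hardness H = 5.444 GPa = 5.444e+09 Pa.
In SI base units, W = 9.296 N, H = 5.444e+09 Pa, K = 7.036e-05.
Allowed volume V_lim = h_lim·A = 2.541e-05 · 1.855e-06 = 4.714e-11 m³.
Inverting, life L = V_lim·H/(K·W) = 4.714e-11 · 5.444e+09 / (7.036e-05 · 9.296) = 392.3 m.

value=392.3 m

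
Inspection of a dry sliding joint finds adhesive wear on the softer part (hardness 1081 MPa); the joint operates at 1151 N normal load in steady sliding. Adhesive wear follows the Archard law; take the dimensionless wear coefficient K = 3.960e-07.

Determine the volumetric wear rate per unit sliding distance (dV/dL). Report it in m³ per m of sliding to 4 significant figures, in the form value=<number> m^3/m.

value=4.216e-13 m^3/m

All working math runs at full precision, and the intermediates are shown rounded — one final rounding to four significant digits.
Hardness H = 1081 MPa = 1.081e+09 Pa.
In SI base units, W = 1151 N, H = 1.081e+09 Pa, K = 3.960e-07.
Sliding wear rate dV/dL = K·W/H (no L dependence): 3.960e-07 · 1151 / 1.081e+09 = 4.216e-13 m³/m.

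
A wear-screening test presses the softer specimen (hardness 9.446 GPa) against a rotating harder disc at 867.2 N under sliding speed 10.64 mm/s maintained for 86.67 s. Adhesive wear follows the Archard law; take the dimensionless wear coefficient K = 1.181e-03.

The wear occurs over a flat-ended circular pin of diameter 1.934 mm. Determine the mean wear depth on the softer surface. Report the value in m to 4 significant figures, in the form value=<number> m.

value=3.404e-05 m

The intermediates appear rounded; all working math maintains exact precision. Rounded once at the end, at four significant figures.
Convert: Sliding speed v = 10.64 mm/s = 0.01064 m/s. The distance L = v·t = 0.01064 m/s × 86.67 s = 0.9222 m.
Convert: Hardness H = 9.446 GPa = 9.446e+09 Pa.
Convert: Pin diameter d = 1.934 mm = 0.001934 m. Contact area A = π·d²/4 = π·(0.001934 m)²/4 = 2.938e-06 m².
Working in SI base units: W = 867.2 N, H = 9.446e+09 Pa, K = 1.181e-03.
The Archard volume V = K·W·L/H = 1.181e-03 · 867.2 · 0.9222 / 9.446e+09 = 9.998e-11 m³.
Mean depth h = V/A = 9.998e-11 / 2.938e-06 = 3.404e-05 m.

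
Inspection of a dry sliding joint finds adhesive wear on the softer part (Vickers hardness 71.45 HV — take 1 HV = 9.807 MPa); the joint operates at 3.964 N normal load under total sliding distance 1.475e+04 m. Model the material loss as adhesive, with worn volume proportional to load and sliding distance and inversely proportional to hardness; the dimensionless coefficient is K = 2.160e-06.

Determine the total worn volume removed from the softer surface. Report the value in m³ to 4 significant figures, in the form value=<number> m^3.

value=1.802e-10 m^3

All arithmetic carries exact precision. Intermediates are shown rounded; one final rounding, at 4 significant digits.
Convert: Hardness H = 71.45 HV × 9.807 MPa/HV = 700.7 MPa = 7.007e+08 Pa.
Collected in SI base units: W = 3.964 N, H = 7.007e+08 Pa, K = 2.160e-06.
Worn volume V = K·W·L/H = 2.160e-06 · 3.964 · 1.475e+04 / 7.007e+08 = 1.802e-10 m³.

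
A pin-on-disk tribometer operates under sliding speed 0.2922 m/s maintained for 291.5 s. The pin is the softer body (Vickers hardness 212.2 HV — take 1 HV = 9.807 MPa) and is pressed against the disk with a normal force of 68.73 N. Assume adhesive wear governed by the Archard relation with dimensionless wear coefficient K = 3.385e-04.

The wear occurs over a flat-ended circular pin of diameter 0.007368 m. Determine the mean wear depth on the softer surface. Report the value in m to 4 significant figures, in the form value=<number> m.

Each operation maintains full precision, and displayed values are rounded, and rounded once at the end to four significant figures.
Convert: Distance L = v·t = 0.2922 m/s × 291.5 s = 85.18 m.
Convert: Hardness H = 212.2 HV × 9.807 MPa/HV = 2081 MPa = 2.081e+09 Pa.
Convert: Contact area A = π·d²/4 = π·(0.007368 m)²/4 = 4.264e-05 m².
In SI base units, W = 68.73 N, H = 2.081e+09 Pa, K = 3.385e-04.
Apply Archard: V = K·W·L/H = 3.385e-04 · 68.73 · 85.18 / 2.081e+09 = 9.522e-10 m³.
Mean wear depth h = V/A = 9.522e-10 / 4.264e-05 = 2.233e-05 m.

value=2.233e-05 m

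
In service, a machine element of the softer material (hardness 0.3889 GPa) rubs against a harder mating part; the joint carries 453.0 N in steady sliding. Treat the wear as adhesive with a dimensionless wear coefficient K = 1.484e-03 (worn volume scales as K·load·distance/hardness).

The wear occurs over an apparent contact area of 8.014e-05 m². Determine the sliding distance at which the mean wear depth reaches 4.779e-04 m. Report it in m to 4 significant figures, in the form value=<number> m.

value=22.16 m

Every step carries exact precision, and intermediate values appear rounded — rounded once at the end to four significant figures.
Hardness H = 0.3889 GPa = 3.889e+08 Pa.
In SI base units: W = 453.0 N, H = 3.889e+08 Pa, K = 1.484e-03.
Allowed volume V_lim = h_lim·A = 4.779e-04 · 8.014e-05 = 3.830e-08 m³.
Sliding life L = V_lim·H/(K·W) = 3.830e-08 · 3.889e+08 / (1.484e-03 · 453.0) = 22.16 m.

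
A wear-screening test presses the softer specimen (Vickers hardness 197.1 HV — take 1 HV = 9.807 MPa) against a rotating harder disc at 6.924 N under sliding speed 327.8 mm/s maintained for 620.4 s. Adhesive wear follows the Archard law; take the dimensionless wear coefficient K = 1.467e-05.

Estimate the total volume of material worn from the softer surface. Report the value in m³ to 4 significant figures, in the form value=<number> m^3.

value=1.069e-11 m^3

Displayed values are rounded; each operation carries exact precision, and rounded just once, at four significant figures.
Convert: Sliding speed v = 327.8 mm/s = 0.3278 m/s. The distance L = v·t = 0.3278 m/s × 620.4 s = 203.4 m.
Convert: Hardness H = 197.1 HV × 9.807 MPa/HV = 1933 MPa = 1.933e+09 Pa.
Restated in SI base units: W = 6.924 N, H = 1.933e+09 Pa, K = 1.467e-05.
The Archard volume V = K·W·L/H = 1.467e-05 · 6.924 · 203.4 / 1.933e+09 = 1.069e-11 m³.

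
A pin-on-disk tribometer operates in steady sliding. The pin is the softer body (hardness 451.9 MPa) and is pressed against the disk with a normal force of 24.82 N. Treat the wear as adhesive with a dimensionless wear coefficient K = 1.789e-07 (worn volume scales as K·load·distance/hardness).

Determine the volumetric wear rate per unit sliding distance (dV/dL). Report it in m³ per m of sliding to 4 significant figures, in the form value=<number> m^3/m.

value=9.826e-15 m^3/m

The intermediates are printed rounded; all working math runs at full float precision — rounded just once, at 4 significant digits.
Hardness H = 451.9 MPa = 4.519e+08 Pa.
Restated in SI base units: W = 24.82 N, H = 4.519e+08 Pa, K = 1.789e-07.
Wear rate dV/dL = K·W/H, so: 1.789e-07 · 24.82 / 4.519e+08 = 9.826e-15 m³/m.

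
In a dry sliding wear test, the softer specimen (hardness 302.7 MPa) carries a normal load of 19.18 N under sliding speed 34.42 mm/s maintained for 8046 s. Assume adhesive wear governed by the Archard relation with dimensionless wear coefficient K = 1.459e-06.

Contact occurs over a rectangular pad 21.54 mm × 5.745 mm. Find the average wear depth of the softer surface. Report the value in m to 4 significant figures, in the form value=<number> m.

value=2.069e-07 m

Displayed values are rounded; every step carries full float precision, and rounded once at the end: 4 significant figures.
Convert: Sliding speed v = 34.42 mm/s = 0.03442 m/s. Total distance L = v·t = 0.03442 m/s × 8046 s = 276.9 m.
Convert: Hardness H = 302.7 MPa = 3.027e+08 Pa.
Convert: Pad sides 21.54 mm × 5.745 mm = 0.02154 m × 0.005745 m. Contact area A = 0.02154 m × 0.005745 m = 1.237e-04 m².
Collected in SI base units: W = 19.18 N, H = 3.027e+08 Pa, K = 1.459e-06.
By Archard's law, V = K·W·L/H = 1.459e-06 · 19.18 · 276.9 / 3.027e+08 = 2.560e-11 m³.
Depth h = V/A = 2.560e-11 / 1.237e-04 = 2.069e-07 m.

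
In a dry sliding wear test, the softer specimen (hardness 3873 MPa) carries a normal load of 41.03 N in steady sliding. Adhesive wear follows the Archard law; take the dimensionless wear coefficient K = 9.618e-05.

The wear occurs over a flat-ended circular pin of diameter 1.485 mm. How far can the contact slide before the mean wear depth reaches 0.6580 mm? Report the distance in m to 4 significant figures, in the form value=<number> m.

All arithmetic runs at full precision; the intermediates are displayed rounded, and rounded once at the end: four significant figures.
Hardness H = 3873 MPa = 3.873e+09 Pa.
Pin diameter d = 1.485 mm = 0.001485 m. Contact area A = π·d²/4 = π·(0.001485 m)²/4 = 1.732e-06 m².
Depth limit h_lim = 0.6580 mm = 6.580e-04 m.
Collected in SI base units: W = 41.03 N, H = 3.873e+09 Pa, K = 9.618e-05.
Allowed volume V_lim = h_lim·A = 6.580e-04 · 1.732e-06 = 1.140e-09 m³.
Inverting, life L = V_lim·H/(K·W) = 1.140e-09 · 3.873e+09 / (9.618e-05 · 41.03) = 1118 m.

value=1118 m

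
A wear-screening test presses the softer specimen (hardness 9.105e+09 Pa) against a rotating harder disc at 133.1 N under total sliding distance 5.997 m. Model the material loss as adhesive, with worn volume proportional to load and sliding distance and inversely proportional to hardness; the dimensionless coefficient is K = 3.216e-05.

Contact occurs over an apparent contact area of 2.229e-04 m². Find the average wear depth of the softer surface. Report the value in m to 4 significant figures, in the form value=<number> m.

value=1.265e-08 m

Intermediates are printed rounded — each operation holds full float precision; rounded once at the end, at 4 significant figures.
Expressed in SI base units: W = 133.1 N, H = 9.105e+09 Pa, K = 3.216e-05.
Volume removed: V = K·W·L/H = 3.216e-05 · 133.1 · 5.997 / 9.105e+09 = 2.819e-12 m³.
Depth h = V/A = 2.819e-12 / 2.229e-04 = 1.265e-08 m.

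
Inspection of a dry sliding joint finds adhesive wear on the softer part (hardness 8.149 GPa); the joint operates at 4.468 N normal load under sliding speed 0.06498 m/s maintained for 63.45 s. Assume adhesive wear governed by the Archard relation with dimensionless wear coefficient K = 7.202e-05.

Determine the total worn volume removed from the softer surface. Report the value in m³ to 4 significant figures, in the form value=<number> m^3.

value=1.628e-13 m^3

All arithmetic keeps exact precision. Intermediate values are printed rounded — rounded just once, at 4 significant digits.
Convert: Distance covered L = v·t = 0.06498 m/s × 63.45 s = 4.123 m.
Convert: Hardness H = 8.149 GPa = 8.149e+09 Pa.
In SI base units: W = 4.468 N, H = 8.149e+09 Pa, K = 7.202e-05.
By Archard's law, V = K·W·L/H = 7.202e-05 · 4.468 · 4.123 / 8.149e+09 = 1.628e-13 m³.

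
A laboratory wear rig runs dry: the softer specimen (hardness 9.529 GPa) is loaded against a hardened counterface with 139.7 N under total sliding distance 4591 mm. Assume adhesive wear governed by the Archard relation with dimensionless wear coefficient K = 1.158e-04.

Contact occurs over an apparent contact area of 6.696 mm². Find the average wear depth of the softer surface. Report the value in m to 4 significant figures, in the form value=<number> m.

All arithmetic maintains full precision — the intermediates are shown rounded, and rounded once at the end, at four significant figures.
The distance L = 4591 mm = 4.591 m.
Hardness H = 9.529 GPa = 9.529e+09 Pa.
Contact area A = 6.696 mm² = 6.696e-06 m².
Restated in SI base units: W = 139.7 N, H = 9.529e+09 Pa, K = 1.158e-04.
Volume removed: V = K·W·L/H = 1.158e-04 · 139.7 · 4.591 / 9.529e+09 = 7.794e-12 m³.
Wear depth h = V/A = 7.794e-12 / 6.696e-06 = 1.164e-06 m.

value=1.164e-06 m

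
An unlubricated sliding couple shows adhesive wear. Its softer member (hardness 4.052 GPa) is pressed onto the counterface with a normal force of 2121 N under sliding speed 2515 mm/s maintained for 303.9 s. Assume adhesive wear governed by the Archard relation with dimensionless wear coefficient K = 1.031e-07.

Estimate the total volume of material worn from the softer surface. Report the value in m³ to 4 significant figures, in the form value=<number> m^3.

value=4.125e-11 m^3

Displayed values are rounded; all arithmetic runs at full float precision — one last rounding, at 4 significant digits.
Sliding speed v = 2515 mm/s = 2.515 m/s. The distance L = v·t = 2.515 m/s × 303.9 s = 764.3 m.
Hardness H = 4.052 GPa = 4.052e+09 Pa.
As SI base values: W = 2121 N, H = 4.052e+09 Pa, K = 1.031e-07.
Wear volume V = K·W·L/H = 1.031e-07 · 2121 · 764.3 / 4.052e+09 = 4.125e-11 m³.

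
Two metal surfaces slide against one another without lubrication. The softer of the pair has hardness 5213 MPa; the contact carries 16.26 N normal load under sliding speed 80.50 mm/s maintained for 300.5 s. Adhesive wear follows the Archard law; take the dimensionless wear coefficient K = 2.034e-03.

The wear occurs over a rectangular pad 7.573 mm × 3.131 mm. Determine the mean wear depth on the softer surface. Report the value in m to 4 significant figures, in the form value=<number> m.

Every step carries full precision. Displayed values are rounded; one final rounding to four significant figures.
Convert: Sliding speed v = 80.50 mm/s = 0.08050 m/s. Sliding distance L = v·t = 0.08050 m/s × 300.5 s = 24.19 m.
Convert: Hardness H = 5213 MPa = 5.213e+09 Pa.
Convert: Pad sides 7.573 mm × 3.131 mm = 0.007573 m × 0.003131 m. Contact area A = 0.007573 m × 0.003131 m = 2.371e-05 m².
Collected in SI base units: W = 16.26 N, H = 5.213e+09 Pa, K = 2.034e-03.
By Archard's law, V = K·W·L/H = 2.034e-03 · 16.26 · 24.19 / 5.213e+09 = 1.535e-10 m³.
Mean wear depth h = V/A = 1.535e-10 / 2.371e-05 = 6.473e-06 m.

value=6.473e-06 m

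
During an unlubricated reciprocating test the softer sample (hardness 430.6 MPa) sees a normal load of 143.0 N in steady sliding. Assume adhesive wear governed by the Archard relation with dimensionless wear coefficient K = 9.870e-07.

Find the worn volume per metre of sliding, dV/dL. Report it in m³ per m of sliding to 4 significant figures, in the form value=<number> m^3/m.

Intermediates are printed rounded. Every step holds exact precision — one last rounding, at four significant figures.
Convert: Hardness H = 430.6 MPa = 4.306e+08 Pa.
Expressed in SI base units: W = 143.0 N, H = 4.306e+08 Pa, K = 9.870e-07.
Wear rate dV/dL = K·W/H (no L dependence): 9.870e-07 · 143.0 / 4.306e+08 = 3.278e-13 m³/m.

value=3.278e-13 m^3/m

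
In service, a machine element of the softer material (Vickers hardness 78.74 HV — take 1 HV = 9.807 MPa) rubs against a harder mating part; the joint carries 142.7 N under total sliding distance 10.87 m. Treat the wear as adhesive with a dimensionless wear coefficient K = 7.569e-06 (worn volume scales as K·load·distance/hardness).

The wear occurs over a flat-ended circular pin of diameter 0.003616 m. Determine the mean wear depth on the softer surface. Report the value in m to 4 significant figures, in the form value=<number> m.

Intermediate values are displayed rounded, and the computation runs at exact precision — rounded once at the end to 4 significant digits.
Hardness H = 78.74 HV × 9.807 MPa/HV = 772.2 MPa = 7.722e+08 Pa.
Contact area A = π·d²/4 = π·(0.003616 m)²/4 = 1.027e-05 m².
In SI base units: W = 142.7 N, H = 7.722e+08 Pa, K = 7.569e-06.
Volume removed: V = K·W·L/H = 7.569e-06 · 142.7 · 10.87 / 7.722e+08 = 1.520e-11 m³.
Depth h = V/A = 1.520e-11 / 1.027e-05 = 1.481e-06 m.

value=1.481e-06 m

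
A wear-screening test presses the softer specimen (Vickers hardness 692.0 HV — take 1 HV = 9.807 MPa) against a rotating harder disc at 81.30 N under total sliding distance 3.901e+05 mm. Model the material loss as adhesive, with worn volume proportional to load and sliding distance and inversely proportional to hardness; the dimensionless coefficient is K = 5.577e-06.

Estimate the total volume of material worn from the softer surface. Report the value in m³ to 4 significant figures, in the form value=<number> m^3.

Each operation holds full float precision. Intermediate values are displayed rounded, and one final rounding, at four significant digits.
Convert: Sliding distance L = 3.901e+05 mm = 390.1 m.
Convert: Hardness H = 692.0 HV × 9.807 MPa/HV = 6786 MPa = 6.786e+09 Pa.
In SI base units: W = 81.30 N, H = 6.786e+09 Pa, K = 5.577e-06.
Archard volume V = K·W·L/H = 5.577e-06 · 81.30 · 390.1 / 6.786e+09 = 2.606e-11 m³.

value=2.606e-11 m^3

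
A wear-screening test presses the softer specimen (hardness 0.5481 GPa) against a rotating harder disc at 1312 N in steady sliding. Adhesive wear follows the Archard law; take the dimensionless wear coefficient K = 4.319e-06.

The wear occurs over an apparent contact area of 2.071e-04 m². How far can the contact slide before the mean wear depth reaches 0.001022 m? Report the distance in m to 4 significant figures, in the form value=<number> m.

Displayed values are rounded — all working math carries exact precision, and a single final rounding, at 4 significant figures.
Hardness H = 0.5481 GPa = 5.481e+08 Pa.
In SI base units, W = 1312 N, H = 5.481e+08 Pa, K = 4.319e-06.
At the depth limit, V_lim = h_lim·A = 0.001022 · 2.071e-04 = 2.117e-07 m³.
So the life L = V_lim·H/(K·W) = 2.117e-07 · 5.481e+08 / (4.319e-06 · 1312) = 2.047e+04 m.

value=2.047e+04 m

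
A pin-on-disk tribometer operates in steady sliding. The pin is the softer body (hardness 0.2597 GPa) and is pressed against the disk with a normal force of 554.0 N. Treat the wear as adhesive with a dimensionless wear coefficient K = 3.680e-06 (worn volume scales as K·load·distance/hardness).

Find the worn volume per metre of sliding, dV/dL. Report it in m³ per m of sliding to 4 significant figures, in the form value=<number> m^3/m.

value=7.850e-12 m^3/m

Every step runs at full precision. The intermediates are displayed rounded, and rounded once at the end: 4 significant figures.
Convert: Hardness H = 0.2597 GPa = 2.597e+08 Pa.
As SI base values: W = 554.0 N, H = 2.597e+08 Pa, K = 3.680e-06.
Rate of wear dV/dL = K·W/H, so: 3.680e-06 · 554.0 / 2.597e+08 = 7.850e-12 m³/m.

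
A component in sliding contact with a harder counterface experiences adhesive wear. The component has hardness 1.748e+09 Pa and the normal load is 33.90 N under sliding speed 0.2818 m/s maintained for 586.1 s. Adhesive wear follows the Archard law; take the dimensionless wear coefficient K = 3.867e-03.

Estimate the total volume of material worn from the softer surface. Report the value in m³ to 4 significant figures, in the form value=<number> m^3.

Shown intermediates are rounded; every step maintains full precision; a single final rounding: 4 significant figures.
Distance covered L = v·t = 0.2818 m/s × 586.1 s = 165.2 m.
Restated in SI base units: W = 33.90 N, H = 1.748e+09 Pa, K = 3.867e-03.
Apply Archard: V = K·W·L/H = 3.867e-03 · 33.90 · 165.2 / 1.748e+09 = 1.239e-08 m³.

value=1.239e-08 m^3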